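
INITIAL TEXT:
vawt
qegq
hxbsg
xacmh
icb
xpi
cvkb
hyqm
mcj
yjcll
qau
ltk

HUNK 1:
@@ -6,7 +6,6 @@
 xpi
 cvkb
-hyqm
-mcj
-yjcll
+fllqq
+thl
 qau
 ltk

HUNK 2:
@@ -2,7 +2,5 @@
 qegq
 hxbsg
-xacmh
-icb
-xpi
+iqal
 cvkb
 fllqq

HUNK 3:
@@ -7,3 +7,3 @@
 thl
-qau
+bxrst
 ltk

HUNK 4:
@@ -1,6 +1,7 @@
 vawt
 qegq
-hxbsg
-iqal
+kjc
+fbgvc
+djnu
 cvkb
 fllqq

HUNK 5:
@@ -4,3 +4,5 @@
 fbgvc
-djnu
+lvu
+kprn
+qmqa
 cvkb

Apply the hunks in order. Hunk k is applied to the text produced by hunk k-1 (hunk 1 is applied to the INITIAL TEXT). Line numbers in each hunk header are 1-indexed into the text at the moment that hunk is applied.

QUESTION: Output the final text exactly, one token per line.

Answer: vawt
qegq
kjc
fbgvc
lvu
kprn
qmqa
cvkb
fllqq
thl
bxrst
ltk

Derivation:
Hunk 1: at line 6 remove [hyqm,mcj,yjcll] add [fllqq,thl] -> 11 lines: vawt qegq hxbsg xacmh icb xpi cvkb fllqq thl qau ltk
Hunk 2: at line 2 remove [xacmh,icb,xpi] add [iqal] -> 9 lines: vawt qegq hxbsg iqal cvkb fllqq thl qau ltk
Hunk 3: at line 7 remove [qau] add [bxrst] -> 9 lines: vawt qegq hxbsg iqal cvkb fllqq thl bxrst ltk
Hunk 4: at line 1 remove [hxbsg,iqal] add [kjc,fbgvc,djnu] -> 10 lines: vawt qegq kjc fbgvc djnu cvkb fllqq thl bxrst ltk
Hunk 5: at line 4 remove [djnu] add [lvu,kprn,qmqa] -> 12 lines: vawt qegq kjc fbgvc lvu kprn qmqa cvkb fllqq thl bxrst ltk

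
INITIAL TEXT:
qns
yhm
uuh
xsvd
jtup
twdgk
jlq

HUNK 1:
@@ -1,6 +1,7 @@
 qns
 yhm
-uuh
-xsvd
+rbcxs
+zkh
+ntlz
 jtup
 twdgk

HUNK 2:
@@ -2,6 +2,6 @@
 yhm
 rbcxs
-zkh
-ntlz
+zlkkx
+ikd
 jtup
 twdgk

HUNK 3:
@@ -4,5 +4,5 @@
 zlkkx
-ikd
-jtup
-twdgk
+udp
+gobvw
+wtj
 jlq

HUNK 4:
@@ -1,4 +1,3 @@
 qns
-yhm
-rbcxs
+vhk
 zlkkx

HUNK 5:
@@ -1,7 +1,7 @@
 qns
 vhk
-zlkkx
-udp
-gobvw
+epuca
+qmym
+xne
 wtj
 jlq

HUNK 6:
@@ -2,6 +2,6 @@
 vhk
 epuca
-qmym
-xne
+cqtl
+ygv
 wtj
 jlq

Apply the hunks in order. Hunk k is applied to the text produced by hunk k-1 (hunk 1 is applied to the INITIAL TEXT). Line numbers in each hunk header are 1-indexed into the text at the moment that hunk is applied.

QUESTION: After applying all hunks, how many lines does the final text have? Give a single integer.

Hunk 1: at line 1 remove [uuh,xsvd] add [rbcxs,zkh,ntlz] -> 8 lines: qns yhm rbcxs zkh ntlz jtup twdgk jlq
Hunk 2: at line 2 remove [zkh,ntlz] add [zlkkx,ikd] -> 8 lines: qns yhm rbcxs zlkkx ikd jtup twdgk jlq
Hunk 3: at line 4 remove [ikd,jtup,twdgk] add [udp,gobvw,wtj] -> 8 lines: qns yhm rbcxs zlkkx udp gobvw wtj jlq
Hunk 4: at line 1 remove [yhm,rbcxs] add [vhk] -> 7 lines: qns vhk zlkkx udp gobvw wtj jlq
Hunk 5: at line 1 remove [zlkkx,udp,gobvw] add [epuca,qmym,xne] -> 7 lines: qns vhk epuca qmym xne wtj jlq
Hunk 6: at line 2 remove [qmym,xne] add [cqtl,ygv] -> 7 lines: qns vhk epuca cqtl ygv wtj jlq
Final line count: 7

Answer: 7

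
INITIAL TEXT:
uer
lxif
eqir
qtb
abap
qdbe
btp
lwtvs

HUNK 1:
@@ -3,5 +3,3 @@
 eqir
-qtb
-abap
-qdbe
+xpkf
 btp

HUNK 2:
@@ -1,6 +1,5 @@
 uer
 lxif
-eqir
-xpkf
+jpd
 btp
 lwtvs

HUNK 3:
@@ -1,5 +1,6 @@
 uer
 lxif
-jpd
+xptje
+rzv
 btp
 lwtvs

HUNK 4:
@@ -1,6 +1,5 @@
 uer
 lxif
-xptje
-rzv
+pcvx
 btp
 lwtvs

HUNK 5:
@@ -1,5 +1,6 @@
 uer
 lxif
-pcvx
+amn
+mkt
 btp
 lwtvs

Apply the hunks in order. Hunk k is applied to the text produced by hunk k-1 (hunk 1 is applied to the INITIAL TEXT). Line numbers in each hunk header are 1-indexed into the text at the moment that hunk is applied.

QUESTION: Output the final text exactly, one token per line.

Hunk 1: at line 3 remove [qtb,abap,qdbe] add [xpkf] -> 6 lines: uer lxif eqir xpkf btp lwtvs
Hunk 2: at line 1 remove [eqir,xpkf] add [jpd] -> 5 lines: uer lxif jpd btp lwtvs
Hunk 3: at line 1 remove [jpd] add [xptje,rzv] -> 6 lines: uer lxif xptje rzv btp lwtvs
Hunk 4: at line 1 remove [xptje,rzv] add [pcvx] -> 5 lines: uer lxif pcvx btp lwtvs
Hunk 5: at line 1 remove [pcvx] add [amn,mkt] -> 6 lines: uer lxif amn mkt btp lwtvs

Answer: uer
lxif
amn
mkt
btp
lwtvs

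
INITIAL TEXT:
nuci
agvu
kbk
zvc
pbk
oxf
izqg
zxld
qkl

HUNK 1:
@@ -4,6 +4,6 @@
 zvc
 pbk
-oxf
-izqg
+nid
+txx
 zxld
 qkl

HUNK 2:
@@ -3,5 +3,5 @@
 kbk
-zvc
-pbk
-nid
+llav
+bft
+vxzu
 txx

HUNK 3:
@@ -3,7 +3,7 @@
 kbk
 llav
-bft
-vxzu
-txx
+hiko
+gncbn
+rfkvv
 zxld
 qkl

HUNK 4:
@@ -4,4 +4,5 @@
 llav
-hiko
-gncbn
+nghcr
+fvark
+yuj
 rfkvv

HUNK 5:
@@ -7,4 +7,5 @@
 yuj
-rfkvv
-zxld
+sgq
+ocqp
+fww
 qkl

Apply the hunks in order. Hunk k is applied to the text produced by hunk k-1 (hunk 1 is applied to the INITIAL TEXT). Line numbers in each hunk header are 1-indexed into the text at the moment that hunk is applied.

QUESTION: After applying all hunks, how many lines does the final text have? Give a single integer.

Answer: 11

Derivation:
Hunk 1: at line 4 remove [oxf,izqg] add [nid,txx] -> 9 lines: nuci agvu kbk zvc pbk nid txx zxld qkl
Hunk 2: at line 3 remove [zvc,pbk,nid] add [llav,bft,vxzu] -> 9 lines: nuci agvu kbk llav bft vxzu txx zxld qkl
Hunk 3: at line 3 remove [bft,vxzu,txx] add [hiko,gncbn,rfkvv] -> 9 lines: nuci agvu kbk llav hiko gncbn rfkvv zxld qkl
Hunk 4: at line 4 remove [hiko,gncbn] add [nghcr,fvark,yuj] -> 10 lines: nuci agvu kbk llav nghcr fvark yuj rfkvv zxld qkl
Hunk 5: at line 7 remove [rfkvv,zxld] add [sgq,ocqp,fww] -> 11 lines: nuci agvu kbk llav nghcr fvark yuj sgq ocqp fww qkl
Final line count: 11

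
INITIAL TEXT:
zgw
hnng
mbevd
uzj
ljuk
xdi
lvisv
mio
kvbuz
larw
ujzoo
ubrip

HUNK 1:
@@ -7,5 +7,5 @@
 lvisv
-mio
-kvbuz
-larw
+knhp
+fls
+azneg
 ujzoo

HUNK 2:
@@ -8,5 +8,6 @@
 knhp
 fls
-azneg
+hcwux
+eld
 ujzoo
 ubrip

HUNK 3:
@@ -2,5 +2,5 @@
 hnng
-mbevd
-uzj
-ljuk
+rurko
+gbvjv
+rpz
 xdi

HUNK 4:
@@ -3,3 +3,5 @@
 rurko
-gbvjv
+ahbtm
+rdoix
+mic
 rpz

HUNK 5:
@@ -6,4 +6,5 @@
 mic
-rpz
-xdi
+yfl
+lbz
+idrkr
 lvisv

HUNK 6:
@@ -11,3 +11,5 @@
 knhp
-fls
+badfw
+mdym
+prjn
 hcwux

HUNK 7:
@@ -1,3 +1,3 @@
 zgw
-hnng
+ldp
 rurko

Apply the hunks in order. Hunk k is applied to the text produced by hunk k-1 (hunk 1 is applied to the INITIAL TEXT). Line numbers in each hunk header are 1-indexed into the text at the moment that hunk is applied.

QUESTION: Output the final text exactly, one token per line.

Answer: zgw
ldp
rurko
ahbtm
rdoix
mic
yfl
lbz
idrkr
lvisv
knhp
badfw
mdym
prjn
hcwux
eld
ujzoo
ubrip

Derivation:
Hunk 1: at line 7 remove [mio,kvbuz,larw] add [knhp,fls,azneg] -> 12 lines: zgw hnng mbevd uzj ljuk xdi lvisv knhp fls azneg ujzoo ubrip
Hunk 2: at line 8 remove [azneg] add [hcwux,eld] -> 13 lines: zgw hnng mbevd uzj ljuk xdi lvisv knhp fls hcwux eld ujzoo ubrip
Hunk 3: at line 2 remove [mbevd,uzj,ljuk] add [rurko,gbvjv,rpz] -> 13 lines: zgw hnng rurko gbvjv rpz xdi lvisv knhp fls hcwux eld ujzoo ubrip
Hunk 4: at line 3 remove [gbvjv] add [ahbtm,rdoix,mic] -> 15 lines: zgw hnng rurko ahbtm rdoix mic rpz xdi lvisv knhp fls hcwux eld ujzoo ubrip
Hunk 5: at line 6 remove [rpz,xdi] add [yfl,lbz,idrkr] -> 16 lines: zgw hnng rurko ahbtm rdoix mic yfl lbz idrkr lvisv knhp fls hcwux eld ujzoo ubrip
Hunk 6: at line 11 remove [fls] add [badfw,mdym,prjn] -> 18 lines: zgw hnng rurko ahbtm rdoix mic yfl lbz idrkr lvisv knhp badfw mdym prjn hcwux eld ujzoo ubrip
Hunk 7: at line 1 remove [hnng] add [ldp] -> 18 lines: zgw ldp rurko ahbtm rdoix mic yfl lbz idrkr lvisv knhp badfw mdym prjn hcwux eld ujzoo ubrip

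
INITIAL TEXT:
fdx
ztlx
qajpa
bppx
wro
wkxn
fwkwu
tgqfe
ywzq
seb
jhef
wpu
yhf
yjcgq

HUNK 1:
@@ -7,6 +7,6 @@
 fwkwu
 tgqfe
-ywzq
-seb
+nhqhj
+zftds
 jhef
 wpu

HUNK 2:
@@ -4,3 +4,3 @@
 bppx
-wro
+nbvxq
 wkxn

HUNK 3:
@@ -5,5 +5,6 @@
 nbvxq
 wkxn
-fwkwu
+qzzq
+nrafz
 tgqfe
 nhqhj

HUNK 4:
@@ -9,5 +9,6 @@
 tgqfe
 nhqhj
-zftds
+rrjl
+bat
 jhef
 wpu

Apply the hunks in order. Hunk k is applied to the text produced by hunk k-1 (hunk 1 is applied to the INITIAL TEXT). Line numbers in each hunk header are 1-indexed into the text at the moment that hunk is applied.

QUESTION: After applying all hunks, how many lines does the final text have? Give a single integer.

Answer: 16

Derivation:
Hunk 1: at line 7 remove [ywzq,seb] add [nhqhj,zftds] -> 14 lines: fdx ztlx qajpa bppx wro wkxn fwkwu tgqfe nhqhj zftds jhef wpu yhf yjcgq
Hunk 2: at line 4 remove [wro] add [nbvxq] -> 14 lines: fdx ztlx qajpa bppx nbvxq wkxn fwkwu tgqfe nhqhj zftds jhef wpu yhf yjcgq
Hunk 3: at line 5 remove [fwkwu] add [qzzq,nrafz] -> 15 lines: fdx ztlx qajpa bppx nbvxq wkxn qzzq nrafz tgqfe nhqhj zftds jhef wpu yhf yjcgq
Hunk 4: at line 9 remove [zftds] add [rrjl,bat] -> 16 lines: fdx ztlx qajpa bppx nbvxq wkxn qzzq nrafz tgqfe nhqhj rrjl bat jhef wpu yhf yjcgq
Final line count: 16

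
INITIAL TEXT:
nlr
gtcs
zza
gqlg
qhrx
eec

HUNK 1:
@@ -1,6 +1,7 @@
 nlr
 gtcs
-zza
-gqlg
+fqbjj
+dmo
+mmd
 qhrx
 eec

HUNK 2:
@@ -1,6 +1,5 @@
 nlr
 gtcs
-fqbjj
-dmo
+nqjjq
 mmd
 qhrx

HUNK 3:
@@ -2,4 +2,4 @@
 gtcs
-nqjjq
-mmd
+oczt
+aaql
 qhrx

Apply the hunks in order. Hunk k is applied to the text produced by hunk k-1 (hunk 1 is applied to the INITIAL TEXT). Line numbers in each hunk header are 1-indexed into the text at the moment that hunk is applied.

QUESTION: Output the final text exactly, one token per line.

Answer: nlr
gtcs
oczt
aaql
qhrx
eec

Derivation:
Hunk 1: at line 1 remove [zza,gqlg] add [fqbjj,dmo,mmd] -> 7 lines: nlr gtcs fqbjj dmo mmd qhrx eec
Hunk 2: at line 1 remove [fqbjj,dmo] add [nqjjq] -> 6 lines: nlr gtcs nqjjq mmd qhrx eec
Hunk 3: at line 2 remove [nqjjq,mmd] add [oczt,aaql] -> 6 lines: nlr gtcs oczt aaql qhrx eec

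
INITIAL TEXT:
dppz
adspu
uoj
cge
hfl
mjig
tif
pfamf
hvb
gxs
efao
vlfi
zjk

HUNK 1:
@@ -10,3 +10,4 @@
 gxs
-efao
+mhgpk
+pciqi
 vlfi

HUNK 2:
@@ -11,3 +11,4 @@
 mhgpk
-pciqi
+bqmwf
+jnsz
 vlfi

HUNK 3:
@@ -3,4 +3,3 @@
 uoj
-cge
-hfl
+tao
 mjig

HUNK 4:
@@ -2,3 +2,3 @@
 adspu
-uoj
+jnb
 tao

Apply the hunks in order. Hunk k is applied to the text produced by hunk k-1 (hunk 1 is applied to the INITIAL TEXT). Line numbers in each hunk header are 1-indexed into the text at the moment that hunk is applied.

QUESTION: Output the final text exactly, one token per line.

Answer: dppz
adspu
jnb
tao
mjig
tif
pfamf
hvb
gxs
mhgpk
bqmwf
jnsz
vlfi
zjk

Derivation:
Hunk 1: at line 10 remove [efao] add [mhgpk,pciqi] -> 14 lines: dppz adspu uoj cge hfl mjig tif pfamf hvb gxs mhgpk pciqi vlfi zjk
Hunk 2: at line 11 remove [pciqi] add [bqmwf,jnsz] -> 15 lines: dppz adspu uoj cge hfl mjig tif pfamf hvb gxs mhgpk bqmwf jnsz vlfi zjk
Hunk 3: at line 3 remove [cge,hfl] add [tao] -> 14 lines: dppz adspu uoj tao mjig tif pfamf hvb gxs mhgpk bqmwf jnsz vlfi zjk
Hunk 4: at line 2 remove [uoj] add [jnb] -> 14 lines: dppz adspu jnb tao mjig tif pfamf hvb gxs mhgpk bqmwf jnsz vlfi zjk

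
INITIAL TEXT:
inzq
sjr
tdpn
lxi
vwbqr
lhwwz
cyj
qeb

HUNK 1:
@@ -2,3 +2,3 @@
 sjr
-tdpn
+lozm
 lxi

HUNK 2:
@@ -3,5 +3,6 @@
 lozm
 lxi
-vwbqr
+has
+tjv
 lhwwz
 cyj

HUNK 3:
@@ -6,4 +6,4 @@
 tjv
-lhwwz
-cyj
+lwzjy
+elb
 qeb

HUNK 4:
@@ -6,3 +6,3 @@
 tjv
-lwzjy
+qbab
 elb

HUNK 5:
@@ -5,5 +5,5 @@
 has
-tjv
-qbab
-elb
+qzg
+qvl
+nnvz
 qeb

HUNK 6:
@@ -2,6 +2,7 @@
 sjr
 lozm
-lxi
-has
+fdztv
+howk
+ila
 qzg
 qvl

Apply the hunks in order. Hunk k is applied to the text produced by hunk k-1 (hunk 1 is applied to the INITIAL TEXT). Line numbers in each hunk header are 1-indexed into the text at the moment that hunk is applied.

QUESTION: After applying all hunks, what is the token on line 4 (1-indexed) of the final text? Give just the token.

Answer: fdztv

Derivation:
Hunk 1: at line 2 remove [tdpn] add [lozm] -> 8 lines: inzq sjr lozm lxi vwbqr lhwwz cyj qeb
Hunk 2: at line 3 remove [vwbqr] add [has,tjv] -> 9 lines: inzq sjr lozm lxi has tjv lhwwz cyj qeb
Hunk 3: at line 6 remove [lhwwz,cyj] add [lwzjy,elb] -> 9 lines: inzq sjr lozm lxi has tjv lwzjy elb qeb
Hunk 4: at line 6 remove [lwzjy] add [qbab] -> 9 lines: inzq sjr lozm lxi has tjv qbab elb qeb
Hunk 5: at line 5 remove [tjv,qbab,elb] add [qzg,qvl,nnvz] -> 9 lines: inzq sjr lozm lxi has qzg qvl nnvz qeb
Hunk 6: at line 2 remove [lxi,has] add [fdztv,howk,ila] -> 10 lines: inzq sjr lozm fdztv howk ila qzg qvl nnvz qeb
Final line 4: fdztv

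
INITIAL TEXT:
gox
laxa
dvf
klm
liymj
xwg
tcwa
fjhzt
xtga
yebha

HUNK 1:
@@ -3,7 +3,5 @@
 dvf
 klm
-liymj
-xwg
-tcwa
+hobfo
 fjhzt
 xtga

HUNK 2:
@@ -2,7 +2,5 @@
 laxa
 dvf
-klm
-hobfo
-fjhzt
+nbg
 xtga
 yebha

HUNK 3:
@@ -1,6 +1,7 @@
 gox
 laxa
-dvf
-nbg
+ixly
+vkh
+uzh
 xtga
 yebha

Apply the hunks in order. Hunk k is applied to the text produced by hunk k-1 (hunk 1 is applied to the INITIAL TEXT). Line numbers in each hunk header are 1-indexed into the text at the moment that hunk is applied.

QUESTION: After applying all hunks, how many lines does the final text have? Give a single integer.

Hunk 1: at line 3 remove [liymj,xwg,tcwa] add [hobfo] -> 8 lines: gox laxa dvf klm hobfo fjhzt xtga yebha
Hunk 2: at line 2 remove [klm,hobfo,fjhzt] add [nbg] -> 6 lines: gox laxa dvf nbg xtga yebha
Hunk 3: at line 1 remove [dvf,nbg] add [ixly,vkh,uzh] -> 7 lines: gox laxa ixly vkh uzh xtga yebha
Final line count: 7

Answer: 7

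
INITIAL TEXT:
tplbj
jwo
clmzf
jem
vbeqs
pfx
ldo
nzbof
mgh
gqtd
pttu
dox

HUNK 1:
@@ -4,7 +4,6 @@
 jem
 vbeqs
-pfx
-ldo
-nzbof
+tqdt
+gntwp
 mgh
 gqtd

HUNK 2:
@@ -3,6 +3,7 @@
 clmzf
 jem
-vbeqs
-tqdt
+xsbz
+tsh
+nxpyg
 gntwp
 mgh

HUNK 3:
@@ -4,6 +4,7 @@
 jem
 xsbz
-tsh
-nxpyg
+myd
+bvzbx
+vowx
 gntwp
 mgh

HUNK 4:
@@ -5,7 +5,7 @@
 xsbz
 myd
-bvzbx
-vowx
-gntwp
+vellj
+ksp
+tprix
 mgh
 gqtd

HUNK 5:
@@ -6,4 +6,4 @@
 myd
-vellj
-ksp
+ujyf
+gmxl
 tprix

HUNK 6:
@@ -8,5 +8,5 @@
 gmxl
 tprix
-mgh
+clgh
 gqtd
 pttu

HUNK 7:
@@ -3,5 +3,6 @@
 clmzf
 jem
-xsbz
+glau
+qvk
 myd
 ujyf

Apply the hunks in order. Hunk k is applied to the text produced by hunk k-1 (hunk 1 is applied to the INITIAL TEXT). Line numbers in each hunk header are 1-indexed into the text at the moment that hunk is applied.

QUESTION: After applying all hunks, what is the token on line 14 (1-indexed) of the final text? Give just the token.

Answer: dox

Derivation:
Hunk 1: at line 4 remove [pfx,ldo,nzbof] add [tqdt,gntwp] -> 11 lines: tplbj jwo clmzf jem vbeqs tqdt gntwp mgh gqtd pttu dox
Hunk 2: at line 3 remove [vbeqs,tqdt] add [xsbz,tsh,nxpyg] -> 12 lines: tplbj jwo clmzf jem xsbz tsh nxpyg gntwp mgh gqtd pttu dox
Hunk 3: at line 4 remove [tsh,nxpyg] add [myd,bvzbx,vowx] -> 13 lines: tplbj jwo clmzf jem xsbz myd bvzbx vowx gntwp mgh gqtd pttu dox
Hunk 4: at line 5 remove [bvzbx,vowx,gntwp] add [vellj,ksp,tprix] -> 13 lines: tplbj jwo clmzf jem xsbz myd vellj ksp tprix mgh gqtd pttu dox
Hunk 5: at line 6 remove [vellj,ksp] add [ujyf,gmxl] -> 13 lines: tplbj jwo clmzf jem xsbz myd ujyf gmxl tprix mgh gqtd pttu dox
Hunk 6: at line 8 remove [mgh] add [clgh] -> 13 lines: tplbj jwo clmzf jem xsbz myd ujyf gmxl tprix clgh gqtd pttu dox
Hunk 7: at line 3 remove [xsbz] add [glau,qvk] -> 14 lines: tplbj jwo clmzf jem glau qvk myd ujyf gmxl tprix clgh gqtd pttu dox
Final line 14: dox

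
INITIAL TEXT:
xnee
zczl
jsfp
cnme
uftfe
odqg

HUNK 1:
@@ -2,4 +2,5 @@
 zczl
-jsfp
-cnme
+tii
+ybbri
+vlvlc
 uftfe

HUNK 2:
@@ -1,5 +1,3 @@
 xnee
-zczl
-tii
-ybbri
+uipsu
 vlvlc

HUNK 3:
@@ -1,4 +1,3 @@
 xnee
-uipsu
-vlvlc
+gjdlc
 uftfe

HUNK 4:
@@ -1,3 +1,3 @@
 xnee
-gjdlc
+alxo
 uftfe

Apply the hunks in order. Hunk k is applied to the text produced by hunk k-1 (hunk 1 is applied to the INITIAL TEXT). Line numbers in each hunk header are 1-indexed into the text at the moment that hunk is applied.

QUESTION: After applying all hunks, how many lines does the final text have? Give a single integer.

Answer: 4

Derivation:
Hunk 1: at line 2 remove [jsfp,cnme] add [tii,ybbri,vlvlc] -> 7 lines: xnee zczl tii ybbri vlvlc uftfe odqg
Hunk 2: at line 1 remove [zczl,tii,ybbri] add [uipsu] -> 5 lines: xnee uipsu vlvlc uftfe odqg
Hunk 3: at line 1 remove [uipsu,vlvlc] add [gjdlc] -> 4 lines: xnee gjdlc uftfe odqg
Hunk 4: at line 1 remove [gjdlc] add [alxo] -> 4 lines: xnee alxo uftfe odqg
Final line count: 4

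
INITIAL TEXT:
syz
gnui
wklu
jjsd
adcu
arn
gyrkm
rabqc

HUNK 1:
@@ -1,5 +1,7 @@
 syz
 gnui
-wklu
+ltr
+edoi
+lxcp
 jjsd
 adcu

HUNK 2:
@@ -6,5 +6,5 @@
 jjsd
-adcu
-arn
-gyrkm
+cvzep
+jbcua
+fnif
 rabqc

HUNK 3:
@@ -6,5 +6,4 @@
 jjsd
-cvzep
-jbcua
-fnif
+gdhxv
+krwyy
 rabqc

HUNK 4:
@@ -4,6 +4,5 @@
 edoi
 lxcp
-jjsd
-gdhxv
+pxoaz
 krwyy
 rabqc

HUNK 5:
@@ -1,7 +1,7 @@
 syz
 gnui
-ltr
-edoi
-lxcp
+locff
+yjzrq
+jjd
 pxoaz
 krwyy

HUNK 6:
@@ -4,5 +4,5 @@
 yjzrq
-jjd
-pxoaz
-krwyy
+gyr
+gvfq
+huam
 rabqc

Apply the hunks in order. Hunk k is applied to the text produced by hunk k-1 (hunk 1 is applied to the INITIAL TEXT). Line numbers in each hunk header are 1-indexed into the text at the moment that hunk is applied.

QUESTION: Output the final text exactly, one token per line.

Answer: syz
gnui
locff
yjzrq
gyr
gvfq
huam
rabqc

Derivation:
Hunk 1: at line 1 remove [wklu] add [ltr,edoi,lxcp] -> 10 lines: syz gnui ltr edoi lxcp jjsd adcu arn gyrkm rabqc
Hunk 2: at line 6 remove [adcu,arn,gyrkm] add [cvzep,jbcua,fnif] -> 10 lines: syz gnui ltr edoi lxcp jjsd cvzep jbcua fnif rabqc
Hunk 3: at line 6 remove [cvzep,jbcua,fnif] add [gdhxv,krwyy] -> 9 lines: syz gnui ltr edoi lxcp jjsd gdhxv krwyy rabqc
Hunk 4: at line 4 remove [jjsd,gdhxv] add [pxoaz] -> 8 lines: syz gnui ltr edoi lxcp pxoaz krwyy rabqc
Hunk 5: at line 1 remove [ltr,edoi,lxcp] add [locff,yjzrq,jjd] -> 8 lines: syz gnui locff yjzrq jjd pxoaz krwyy rabqc
Hunk 6: at line 4 remove [jjd,pxoaz,krwyy] add [gyr,gvfq,huam] -> 8 lines: syz gnui locff yjzrq gyr gvfq huam rabqc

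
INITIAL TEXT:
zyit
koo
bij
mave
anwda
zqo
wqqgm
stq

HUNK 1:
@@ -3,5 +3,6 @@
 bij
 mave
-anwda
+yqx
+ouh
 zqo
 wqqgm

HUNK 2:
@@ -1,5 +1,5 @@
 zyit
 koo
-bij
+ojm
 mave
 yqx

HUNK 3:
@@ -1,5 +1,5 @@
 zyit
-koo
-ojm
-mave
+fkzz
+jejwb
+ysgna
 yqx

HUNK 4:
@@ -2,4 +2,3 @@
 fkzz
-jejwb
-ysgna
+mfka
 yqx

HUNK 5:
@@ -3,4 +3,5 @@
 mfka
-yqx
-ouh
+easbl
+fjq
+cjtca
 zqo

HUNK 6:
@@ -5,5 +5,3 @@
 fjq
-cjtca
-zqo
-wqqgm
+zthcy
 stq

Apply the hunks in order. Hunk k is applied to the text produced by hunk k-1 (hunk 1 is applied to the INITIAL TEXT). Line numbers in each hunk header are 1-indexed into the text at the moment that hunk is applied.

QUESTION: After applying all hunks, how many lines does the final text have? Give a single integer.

Hunk 1: at line 3 remove [anwda] add [yqx,ouh] -> 9 lines: zyit koo bij mave yqx ouh zqo wqqgm stq
Hunk 2: at line 1 remove [bij] add [ojm] -> 9 lines: zyit koo ojm mave yqx ouh zqo wqqgm stq
Hunk 3: at line 1 remove [koo,ojm,mave] add [fkzz,jejwb,ysgna] -> 9 lines: zyit fkzz jejwb ysgna yqx ouh zqo wqqgm stq
Hunk 4: at line 2 remove [jejwb,ysgna] add [mfka] -> 8 lines: zyit fkzz mfka yqx ouh zqo wqqgm stq
Hunk 5: at line 3 remove [yqx,ouh] add [easbl,fjq,cjtca] -> 9 lines: zyit fkzz mfka easbl fjq cjtca zqo wqqgm stq
Hunk 6: at line 5 remove [cjtca,zqo,wqqgm] add [zthcy] -> 7 lines: zyit fkzz mfka easbl fjq zthcy stq
Final line count: 7

Answer: 7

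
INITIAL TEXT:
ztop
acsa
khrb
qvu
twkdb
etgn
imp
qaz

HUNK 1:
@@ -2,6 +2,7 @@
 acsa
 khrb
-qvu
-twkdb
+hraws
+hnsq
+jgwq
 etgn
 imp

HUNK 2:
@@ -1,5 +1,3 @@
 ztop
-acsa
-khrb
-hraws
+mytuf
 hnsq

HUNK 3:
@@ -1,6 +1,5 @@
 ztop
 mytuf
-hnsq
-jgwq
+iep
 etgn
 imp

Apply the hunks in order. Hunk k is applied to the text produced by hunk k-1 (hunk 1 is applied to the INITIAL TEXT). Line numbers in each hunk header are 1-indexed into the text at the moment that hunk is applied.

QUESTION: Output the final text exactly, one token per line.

Hunk 1: at line 2 remove [qvu,twkdb] add [hraws,hnsq,jgwq] -> 9 lines: ztop acsa khrb hraws hnsq jgwq etgn imp qaz
Hunk 2: at line 1 remove [acsa,khrb,hraws] add [mytuf] -> 7 lines: ztop mytuf hnsq jgwq etgn imp qaz
Hunk 3: at line 1 remove [hnsq,jgwq] add [iep] -> 6 lines: ztop mytuf iep etgn imp qaz

Answer: ztop
mytuf
iep
etgn
imp
qaz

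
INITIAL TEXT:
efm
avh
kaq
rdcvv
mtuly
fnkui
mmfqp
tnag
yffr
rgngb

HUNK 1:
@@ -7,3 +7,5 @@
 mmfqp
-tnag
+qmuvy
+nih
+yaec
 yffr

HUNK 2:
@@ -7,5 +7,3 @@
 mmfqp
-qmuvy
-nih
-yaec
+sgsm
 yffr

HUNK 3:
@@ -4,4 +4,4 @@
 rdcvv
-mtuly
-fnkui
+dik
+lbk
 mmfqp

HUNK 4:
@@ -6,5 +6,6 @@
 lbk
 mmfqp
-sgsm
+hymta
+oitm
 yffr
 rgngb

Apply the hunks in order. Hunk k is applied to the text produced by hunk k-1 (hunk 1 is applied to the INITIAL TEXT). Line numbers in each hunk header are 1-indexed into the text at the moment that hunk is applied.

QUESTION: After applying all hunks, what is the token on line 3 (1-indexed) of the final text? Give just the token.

Hunk 1: at line 7 remove [tnag] add [qmuvy,nih,yaec] -> 12 lines: efm avh kaq rdcvv mtuly fnkui mmfqp qmuvy nih yaec yffr rgngb
Hunk 2: at line 7 remove [qmuvy,nih,yaec] add [sgsm] -> 10 lines: efm avh kaq rdcvv mtuly fnkui mmfqp sgsm yffr rgngb
Hunk 3: at line 4 remove [mtuly,fnkui] add [dik,lbk] -> 10 lines: efm avh kaq rdcvv dik lbk mmfqp sgsm yffr rgngb
Hunk 4: at line 6 remove [sgsm] add [hymta,oitm] -> 11 lines: efm avh kaq rdcvv dik lbk mmfqp hymta oitm yffr rgngb
Final line 3: kaq

Answer: kaq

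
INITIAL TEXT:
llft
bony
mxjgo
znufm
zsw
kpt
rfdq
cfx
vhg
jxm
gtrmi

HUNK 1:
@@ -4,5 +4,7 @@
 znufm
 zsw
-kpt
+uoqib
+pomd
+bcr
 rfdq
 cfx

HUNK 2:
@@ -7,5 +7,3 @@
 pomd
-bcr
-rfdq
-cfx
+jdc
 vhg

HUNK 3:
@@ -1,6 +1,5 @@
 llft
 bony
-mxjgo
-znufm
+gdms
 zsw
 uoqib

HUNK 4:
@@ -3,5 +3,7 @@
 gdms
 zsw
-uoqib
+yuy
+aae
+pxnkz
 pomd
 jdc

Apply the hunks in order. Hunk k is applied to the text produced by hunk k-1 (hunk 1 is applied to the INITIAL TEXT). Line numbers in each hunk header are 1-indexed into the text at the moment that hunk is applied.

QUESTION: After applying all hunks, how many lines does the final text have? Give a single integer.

Hunk 1: at line 4 remove [kpt] add [uoqib,pomd,bcr] -> 13 lines: llft bony mxjgo znufm zsw uoqib pomd bcr rfdq cfx vhg jxm gtrmi
Hunk 2: at line 7 remove [bcr,rfdq,cfx] add [jdc] -> 11 lines: llft bony mxjgo znufm zsw uoqib pomd jdc vhg jxm gtrmi
Hunk 3: at line 1 remove [mxjgo,znufm] add [gdms] -> 10 lines: llft bony gdms zsw uoqib pomd jdc vhg jxm gtrmi
Hunk 4: at line 3 remove [uoqib] add [yuy,aae,pxnkz] -> 12 lines: llft bony gdms zsw yuy aae pxnkz pomd jdc vhg jxm gtrmi
Final line count: 12

Answer: 12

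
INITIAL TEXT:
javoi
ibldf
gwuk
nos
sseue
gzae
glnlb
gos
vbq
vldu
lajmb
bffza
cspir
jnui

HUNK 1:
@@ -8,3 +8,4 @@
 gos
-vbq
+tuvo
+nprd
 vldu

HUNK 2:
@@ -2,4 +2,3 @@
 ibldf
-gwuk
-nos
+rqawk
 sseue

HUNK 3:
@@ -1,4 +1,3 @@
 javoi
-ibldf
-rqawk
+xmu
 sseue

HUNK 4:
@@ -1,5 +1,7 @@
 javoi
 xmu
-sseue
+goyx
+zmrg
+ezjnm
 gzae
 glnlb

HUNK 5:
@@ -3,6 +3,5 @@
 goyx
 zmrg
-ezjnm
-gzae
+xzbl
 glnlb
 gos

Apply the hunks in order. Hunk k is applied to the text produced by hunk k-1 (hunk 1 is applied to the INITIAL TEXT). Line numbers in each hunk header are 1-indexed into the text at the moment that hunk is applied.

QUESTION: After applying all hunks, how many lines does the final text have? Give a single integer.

Answer: 14

Derivation:
Hunk 1: at line 8 remove [vbq] add [tuvo,nprd] -> 15 lines: javoi ibldf gwuk nos sseue gzae glnlb gos tuvo nprd vldu lajmb bffza cspir jnui
Hunk 2: at line 2 remove [gwuk,nos] add [rqawk] -> 14 lines: javoi ibldf rqawk sseue gzae glnlb gos tuvo nprd vldu lajmb bffza cspir jnui
Hunk 3: at line 1 remove [ibldf,rqawk] add [xmu] -> 13 lines: javoi xmu sseue gzae glnlb gos tuvo nprd vldu lajmb bffza cspir jnui
Hunk 4: at line 1 remove [sseue] add [goyx,zmrg,ezjnm] -> 15 lines: javoi xmu goyx zmrg ezjnm gzae glnlb gos tuvo nprd vldu lajmb bffza cspir jnui
Hunk 5: at line 3 remove [ezjnm,gzae] add [xzbl] -> 14 lines: javoi xmu goyx zmrg xzbl glnlb gos tuvo nprd vldu lajmb bffza cspir jnui
Final line count: 14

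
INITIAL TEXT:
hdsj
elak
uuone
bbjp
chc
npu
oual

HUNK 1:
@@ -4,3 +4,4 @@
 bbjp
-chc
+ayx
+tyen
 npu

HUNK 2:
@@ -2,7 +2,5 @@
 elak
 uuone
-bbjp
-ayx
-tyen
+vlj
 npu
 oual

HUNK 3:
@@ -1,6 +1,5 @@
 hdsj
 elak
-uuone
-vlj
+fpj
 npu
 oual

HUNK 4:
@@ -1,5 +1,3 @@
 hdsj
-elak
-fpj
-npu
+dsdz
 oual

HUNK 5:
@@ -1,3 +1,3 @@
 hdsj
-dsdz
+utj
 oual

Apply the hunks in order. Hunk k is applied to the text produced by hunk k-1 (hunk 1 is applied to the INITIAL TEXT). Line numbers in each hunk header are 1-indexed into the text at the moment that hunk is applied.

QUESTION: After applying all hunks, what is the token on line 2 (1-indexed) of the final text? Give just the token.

Answer: utj

Derivation:
Hunk 1: at line 4 remove [chc] add [ayx,tyen] -> 8 lines: hdsj elak uuone bbjp ayx tyen npu oual
Hunk 2: at line 2 remove [bbjp,ayx,tyen] add [vlj] -> 6 lines: hdsj elak uuone vlj npu oual
Hunk 3: at line 1 remove [uuone,vlj] add [fpj] -> 5 lines: hdsj elak fpj npu oual
Hunk 4: at line 1 remove [elak,fpj,npu] add [dsdz] -> 3 lines: hdsj dsdz oual
Hunk 5: at line 1 remove [dsdz] add [utj] -> 3 lines: hdsj utj oual
Final line 2: utj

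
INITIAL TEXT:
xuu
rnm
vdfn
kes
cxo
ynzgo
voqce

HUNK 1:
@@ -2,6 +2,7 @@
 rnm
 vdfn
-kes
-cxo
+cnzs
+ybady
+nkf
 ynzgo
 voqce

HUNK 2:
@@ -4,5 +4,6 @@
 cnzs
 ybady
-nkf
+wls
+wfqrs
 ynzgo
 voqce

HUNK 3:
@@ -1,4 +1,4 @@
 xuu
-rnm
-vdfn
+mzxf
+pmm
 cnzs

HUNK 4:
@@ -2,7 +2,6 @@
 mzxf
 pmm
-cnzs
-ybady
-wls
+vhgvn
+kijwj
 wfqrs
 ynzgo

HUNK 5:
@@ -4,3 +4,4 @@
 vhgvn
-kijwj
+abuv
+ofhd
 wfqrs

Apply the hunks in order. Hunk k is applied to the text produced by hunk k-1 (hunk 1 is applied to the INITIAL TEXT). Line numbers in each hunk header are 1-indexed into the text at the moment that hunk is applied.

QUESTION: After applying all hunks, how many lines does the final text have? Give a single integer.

Answer: 9

Derivation:
Hunk 1: at line 2 remove [kes,cxo] add [cnzs,ybady,nkf] -> 8 lines: xuu rnm vdfn cnzs ybady nkf ynzgo voqce
Hunk 2: at line 4 remove [nkf] add [wls,wfqrs] -> 9 lines: xuu rnm vdfn cnzs ybady wls wfqrs ynzgo voqce
Hunk 3: at line 1 remove [rnm,vdfn] add [mzxf,pmm] -> 9 lines: xuu mzxf pmm cnzs ybady wls wfqrs ynzgo voqce
Hunk 4: at line 2 remove [cnzs,ybady,wls] add [vhgvn,kijwj] -> 8 lines: xuu mzxf pmm vhgvn kijwj wfqrs ynzgo voqce
Hunk 5: at line 4 remove [kijwj] add [abuv,ofhd] -> 9 lines: xuu mzxf pmm vhgvn abuv ofhd wfqrs ynzgo voqce
Final line count: 9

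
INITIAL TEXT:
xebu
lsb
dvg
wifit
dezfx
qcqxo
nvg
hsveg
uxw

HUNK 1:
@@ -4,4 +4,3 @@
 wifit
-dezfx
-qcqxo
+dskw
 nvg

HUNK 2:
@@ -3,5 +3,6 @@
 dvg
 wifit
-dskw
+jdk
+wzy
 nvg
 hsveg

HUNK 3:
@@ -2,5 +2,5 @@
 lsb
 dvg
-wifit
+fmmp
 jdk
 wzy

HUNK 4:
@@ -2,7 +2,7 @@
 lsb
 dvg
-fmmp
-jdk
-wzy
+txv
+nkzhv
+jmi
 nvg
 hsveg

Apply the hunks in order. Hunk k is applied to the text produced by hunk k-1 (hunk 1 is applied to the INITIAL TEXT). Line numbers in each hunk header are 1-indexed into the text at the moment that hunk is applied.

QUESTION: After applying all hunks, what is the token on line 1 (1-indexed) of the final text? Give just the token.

Hunk 1: at line 4 remove [dezfx,qcqxo] add [dskw] -> 8 lines: xebu lsb dvg wifit dskw nvg hsveg uxw
Hunk 2: at line 3 remove [dskw] add [jdk,wzy] -> 9 lines: xebu lsb dvg wifit jdk wzy nvg hsveg uxw
Hunk 3: at line 2 remove [wifit] add [fmmp] -> 9 lines: xebu lsb dvg fmmp jdk wzy nvg hsveg uxw
Hunk 4: at line 2 remove [fmmp,jdk,wzy] add [txv,nkzhv,jmi] -> 9 lines: xebu lsb dvg txv nkzhv jmi nvg hsveg uxw
Final line 1: xebu

Answer: xebu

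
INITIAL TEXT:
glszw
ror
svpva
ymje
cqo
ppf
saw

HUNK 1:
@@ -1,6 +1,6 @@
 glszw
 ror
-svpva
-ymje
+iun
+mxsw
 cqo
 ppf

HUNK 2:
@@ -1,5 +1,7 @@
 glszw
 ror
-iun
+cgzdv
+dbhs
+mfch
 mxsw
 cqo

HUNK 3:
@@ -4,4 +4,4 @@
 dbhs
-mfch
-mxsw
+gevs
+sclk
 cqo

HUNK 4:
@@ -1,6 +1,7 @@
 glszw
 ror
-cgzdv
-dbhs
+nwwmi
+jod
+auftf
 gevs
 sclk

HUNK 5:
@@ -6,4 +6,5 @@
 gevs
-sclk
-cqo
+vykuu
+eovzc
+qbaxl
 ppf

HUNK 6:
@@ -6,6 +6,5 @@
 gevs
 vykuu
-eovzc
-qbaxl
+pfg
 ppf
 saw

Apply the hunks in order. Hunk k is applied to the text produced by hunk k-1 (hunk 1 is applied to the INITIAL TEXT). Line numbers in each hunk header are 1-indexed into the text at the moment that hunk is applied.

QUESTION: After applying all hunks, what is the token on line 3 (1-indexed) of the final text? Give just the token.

Hunk 1: at line 1 remove [svpva,ymje] add [iun,mxsw] -> 7 lines: glszw ror iun mxsw cqo ppf saw
Hunk 2: at line 1 remove [iun] add [cgzdv,dbhs,mfch] -> 9 lines: glszw ror cgzdv dbhs mfch mxsw cqo ppf saw
Hunk 3: at line 4 remove [mfch,mxsw] add [gevs,sclk] -> 9 lines: glszw ror cgzdv dbhs gevs sclk cqo ppf saw
Hunk 4: at line 1 remove [cgzdv,dbhs] add [nwwmi,jod,auftf] -> 10 lines: glszw ror nwwmi jod auftf gevs sclk cqo ppf saw
Hunk 5: at line 6 remove [sclk,cqo] add [vykuu,eovzc,qbaxl] -> 11 lines: glszw ror nwwmi jod auftf gevs vykuu eovzc qbaxl ppf saw
Hunk 6: at line 6 remove [eovzc,qbaxl] add [pfg] -> 10 lines: glszw ror nwwmi jod auftf gevs vykuu pfg ppf saw
Final line 3: nwwmi

Answer: nwwmi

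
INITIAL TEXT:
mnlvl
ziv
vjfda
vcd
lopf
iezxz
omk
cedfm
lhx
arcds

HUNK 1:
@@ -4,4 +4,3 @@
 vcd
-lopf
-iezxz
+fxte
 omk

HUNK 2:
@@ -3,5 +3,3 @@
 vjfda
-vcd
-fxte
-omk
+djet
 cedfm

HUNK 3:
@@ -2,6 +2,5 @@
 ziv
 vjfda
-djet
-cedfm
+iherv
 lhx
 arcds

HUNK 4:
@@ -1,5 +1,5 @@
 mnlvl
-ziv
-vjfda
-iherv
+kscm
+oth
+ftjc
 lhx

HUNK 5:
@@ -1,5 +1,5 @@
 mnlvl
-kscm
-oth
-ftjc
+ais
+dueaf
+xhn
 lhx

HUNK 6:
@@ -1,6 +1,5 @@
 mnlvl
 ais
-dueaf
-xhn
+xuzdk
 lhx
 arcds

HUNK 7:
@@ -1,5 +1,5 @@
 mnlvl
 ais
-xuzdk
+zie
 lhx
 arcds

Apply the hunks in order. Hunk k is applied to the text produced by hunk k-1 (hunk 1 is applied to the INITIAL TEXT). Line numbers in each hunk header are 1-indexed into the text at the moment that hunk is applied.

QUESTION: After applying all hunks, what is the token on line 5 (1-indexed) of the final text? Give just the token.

Answer: arcds

Derivation:
Hunk 1: at line 4 remove [lopf,iezxz] add [fxte] -> 9 lines: mnlvl ziv vjfda vcd fxte omk cedfm lhx arcds
Hunk 2: at line 3 remove [vcd,fxte,omk] add [djet] -> 7 lines: mnlvl ziv vjfda djet cedfm lhx arcds
Hunk 3: at line 2 remove [djet,cedfm] add [iherv] -> 6 lines: mnlvl ziv vjfda iherv lhx arcds
Hunk 4: at line 1 remove [ziv,vjfda,iherv] add [kscm,oth,ftjc] -> 6 lines: mnlvl kscm oth ftjc lhx arcds
Hunk 5: at line 1 remove [kscm,oth,ftjc] add [ais,dueaf,xhn] -> 6 lines: mnlvl ais dueaf xhn lhx arcds
Hunk 6: at line 1 remove [dueaf,xhn] add [xuzdk] -> 5 lines: mnlvl ais xuzdk lhx arcds
Hunk 7: at line 1 remove [xuzdk] add [zie] -> 5 lines: mnlvl ais zie lhx arcds
Final line 5: arcds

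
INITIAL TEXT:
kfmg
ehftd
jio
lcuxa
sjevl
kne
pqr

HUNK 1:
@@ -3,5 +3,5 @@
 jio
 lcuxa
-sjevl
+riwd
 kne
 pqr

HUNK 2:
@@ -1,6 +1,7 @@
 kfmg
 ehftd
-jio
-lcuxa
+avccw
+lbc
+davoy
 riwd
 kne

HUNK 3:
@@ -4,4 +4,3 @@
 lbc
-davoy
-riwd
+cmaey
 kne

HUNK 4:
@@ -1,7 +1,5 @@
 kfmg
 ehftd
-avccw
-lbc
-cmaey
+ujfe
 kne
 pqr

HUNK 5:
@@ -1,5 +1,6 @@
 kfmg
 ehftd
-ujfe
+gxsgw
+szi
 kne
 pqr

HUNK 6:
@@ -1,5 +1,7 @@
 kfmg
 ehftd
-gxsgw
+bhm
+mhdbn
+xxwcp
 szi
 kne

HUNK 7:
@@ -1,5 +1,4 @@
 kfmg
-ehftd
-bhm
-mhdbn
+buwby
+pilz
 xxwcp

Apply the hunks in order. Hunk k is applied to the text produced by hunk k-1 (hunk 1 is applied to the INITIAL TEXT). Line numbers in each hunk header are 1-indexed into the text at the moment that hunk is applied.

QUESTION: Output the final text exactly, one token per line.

Answer: kfmg
buwby
pilz
xxwcp
szi
kne
pqr

Derivation:
Hunk 1: at line 3 remove [sjevl] add [riwd] -> 7 lines: kfmg ehftd jio lcuxa riwd kne pqr
Hunk 2: at line 1 remove [jio,lcuxa] add [avccw,lbc,davoy] -> 8 lines: kfmg ehftd avccw lbc davoy riwd kne pqr
Hunk 3: at line 4 remove [davoy,riwd] add [cmaey] -> 7 lines: kfmg ehftd avccw lbc cmaey kne pqr
Hunk 4: at line 1 remove [avccw,lbc,cmaey] add [ujfe] -> 5 lines: kfmg ehftd ujfe kne pqr
Hunk 5: at line 1 remove [ujfe] add [gxsgw,szi] -> 6 lines: kfmg ehftd gxsgw szi kne pqr
Hunk 6: at line 1 remove [gxsgw] add [bhm,mhdbn,xxwcp] -> 8 lines: kfmg ehftd bhm mhdbn xxwcp szi kne pqr
Hunk 7: at line 1 remove [ehftd,bhm,mhdbn] add [buwby,pilz] -> 7 lines: kfmg buwby pilz xxwcp szi kne pqr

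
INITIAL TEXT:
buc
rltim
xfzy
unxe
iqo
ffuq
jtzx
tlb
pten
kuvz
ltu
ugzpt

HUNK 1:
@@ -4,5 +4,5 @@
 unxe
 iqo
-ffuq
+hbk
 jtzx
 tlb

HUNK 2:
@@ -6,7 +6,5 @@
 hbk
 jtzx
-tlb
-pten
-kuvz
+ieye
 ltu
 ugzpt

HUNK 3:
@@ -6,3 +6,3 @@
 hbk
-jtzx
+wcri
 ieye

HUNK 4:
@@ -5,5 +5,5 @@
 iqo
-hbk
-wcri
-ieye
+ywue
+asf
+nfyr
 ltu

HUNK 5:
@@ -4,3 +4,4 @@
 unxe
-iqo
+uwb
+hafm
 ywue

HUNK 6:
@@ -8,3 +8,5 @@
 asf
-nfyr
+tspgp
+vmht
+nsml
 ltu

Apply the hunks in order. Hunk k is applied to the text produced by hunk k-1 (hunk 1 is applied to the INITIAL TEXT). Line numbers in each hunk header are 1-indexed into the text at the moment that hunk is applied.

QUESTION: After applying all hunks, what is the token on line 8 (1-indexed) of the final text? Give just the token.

Hunk 1: at line 4 remove [ffuq] add [hbk] -> 12 lines: buc rltim xfzy unxe iqo hbk jtzx tlb pten kuvz ltu ugzpt
Hunk 2: at line 6 remove [tlb,pten,kuvz] add [ieye] -> 10 lines: buc rltim xfzy unxe iqo hbk jtzx ieye ltu ugzpt
Hunk 3: at line 6 remove [jtzx] add [wcri] -> 10 lines: buc rltim xfzy unxe iqo hbk wcri ieye ltu ugzpt
Hunk 4: at line 5 remove [hbk,wcri,ieye] add [ywue,asf,nfyr] -> 10 lines: buc rltim xfzy unxe iqo ywue asf nfyr ltu ugzpt
Hunk 5: at line 4 remove [iqo] add [uwb,hafm] -> 11 lines: buc rltim xfzy unxe uwb hafm ywue asf nfyr ltu ugzpt
Hunk 6: at line 8 remove [nfyr] add [tspgp,vmht,nsml] -> 13 lines: buc rltim xfzy unxe uwb hafm ywue asf tspgp vmht nsml ltu ugzpt
Final line 8: asf

Answer: asf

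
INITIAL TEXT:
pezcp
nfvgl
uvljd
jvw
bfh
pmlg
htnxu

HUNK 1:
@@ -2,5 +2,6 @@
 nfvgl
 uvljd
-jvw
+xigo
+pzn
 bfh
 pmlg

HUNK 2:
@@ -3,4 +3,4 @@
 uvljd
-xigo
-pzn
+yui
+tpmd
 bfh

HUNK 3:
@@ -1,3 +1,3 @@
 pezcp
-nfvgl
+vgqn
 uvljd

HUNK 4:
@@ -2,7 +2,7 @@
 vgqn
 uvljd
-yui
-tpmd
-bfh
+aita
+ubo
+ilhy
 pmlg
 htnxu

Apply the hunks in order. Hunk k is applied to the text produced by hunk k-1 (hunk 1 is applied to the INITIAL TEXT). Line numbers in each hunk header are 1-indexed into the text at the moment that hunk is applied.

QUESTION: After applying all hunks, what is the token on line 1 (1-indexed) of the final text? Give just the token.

Answer: pezcp

Derivation:
Hunk 1: at line 2 remove [jvw] add [xigo,pzn] -> 8 lines: pezcp nfvgl uvljd xigo pzn bfh pmlg htnxu
Hunk 2: at line 3 remove [xigo,pzn] add [yui,tpmd] -> 8 lines: pezcp nfvgl uvljd yui tpmd bfh pmlg htnxu
Hunk 3: at line 1 remove [nfvgl] add [vgqn] -> 8 lines: pezcp vgqn uvljd yui tpmd bfh pmlg htnxu
Hunk 4: at line 2 remove [yui,tpmd,bfh] add [aita,ubo,ilhy] -> 8 lines: pezcp vgqn uvljd aita ubo ilhy pmlg htnxu
Final line 1: pezcp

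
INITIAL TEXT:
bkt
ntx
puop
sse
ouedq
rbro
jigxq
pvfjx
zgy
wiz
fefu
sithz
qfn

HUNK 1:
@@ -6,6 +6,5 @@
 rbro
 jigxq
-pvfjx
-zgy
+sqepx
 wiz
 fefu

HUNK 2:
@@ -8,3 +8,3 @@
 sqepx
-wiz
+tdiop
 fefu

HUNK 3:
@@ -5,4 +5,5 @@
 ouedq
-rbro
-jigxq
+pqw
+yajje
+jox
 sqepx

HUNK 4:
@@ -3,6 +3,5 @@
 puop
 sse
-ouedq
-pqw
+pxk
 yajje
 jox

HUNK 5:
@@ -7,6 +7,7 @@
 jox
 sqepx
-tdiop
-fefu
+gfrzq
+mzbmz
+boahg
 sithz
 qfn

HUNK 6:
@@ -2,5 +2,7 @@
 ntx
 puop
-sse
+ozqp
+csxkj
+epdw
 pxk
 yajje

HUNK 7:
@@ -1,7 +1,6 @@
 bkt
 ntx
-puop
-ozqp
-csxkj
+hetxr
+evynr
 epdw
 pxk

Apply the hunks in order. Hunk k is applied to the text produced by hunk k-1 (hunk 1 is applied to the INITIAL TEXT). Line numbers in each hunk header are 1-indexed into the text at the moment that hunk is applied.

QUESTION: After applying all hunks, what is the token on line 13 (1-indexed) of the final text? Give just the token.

Hunk 1: at line 6 remove [pvfjx,zgy] add [sqepx] -> 12 lines: bkt ntx puop sse ouedq rbro jigxq sqepx wiz fefu sithz qfn
Hunk 2: at line 8 remove [wiz] add [tdiop] -> 12 lines: bkt ntx puop sse ouedq rbro jigxq sqepx tdiop fefu sithz qfn
Hunk 3: at line 5 remove [rbro,jigxq] add [pqw,yajje,jox] -> 13 lines: bkt ntx puop sse ouedq pqw yajje jox sqepx tdiop fefu sithz qfn
Hunk 4: at line 3 remove [ouedq,pqw] add [pxk] -> 12 lines: bkt ntx puop sse pxk yajje jox sqepx tdiop fefu sithz qfn
Hunk 5: at line 7 remove [tdiop,fefu] add [gfrzq,mzbmz,boahg] -> 13 lines: bkt ntx puop sse pxk yajje jox sqepx gfrzq mzbmz boahg sithz qfn
Hunk 6: at line 2 remove [sse] add [ozqp,csxkj,epdw] -> 15 lines: bkt ntx puop ozqp csxkj epdw pxk yajje jox sqepx gfrzq mzbmz boahg sithz qfn
Hunk 7: at line 1 remove [puop,ozqp,csxkj] add [hetxr,evynr] -> 14 lines: bkt ntx hetxr evynr epdw pxk yajje jox sqepx gfrzq mzbmz boahg sithz qfn
Final line 13: sithz

Answer: sithz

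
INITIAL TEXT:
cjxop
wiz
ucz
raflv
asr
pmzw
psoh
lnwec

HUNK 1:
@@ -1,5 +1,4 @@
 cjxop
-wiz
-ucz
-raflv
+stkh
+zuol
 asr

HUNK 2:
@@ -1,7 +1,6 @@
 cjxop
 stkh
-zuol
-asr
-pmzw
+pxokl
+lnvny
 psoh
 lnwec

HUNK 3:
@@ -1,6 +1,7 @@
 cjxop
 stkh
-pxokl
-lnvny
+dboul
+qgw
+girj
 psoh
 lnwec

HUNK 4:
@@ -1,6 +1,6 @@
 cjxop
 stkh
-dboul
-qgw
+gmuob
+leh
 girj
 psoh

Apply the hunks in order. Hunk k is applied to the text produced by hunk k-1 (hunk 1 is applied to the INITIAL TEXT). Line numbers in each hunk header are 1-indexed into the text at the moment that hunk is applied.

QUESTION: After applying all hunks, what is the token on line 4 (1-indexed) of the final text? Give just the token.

Answer: leh

Derivation:
Hunk 1: at line 1 remove [wiz,ucz,raflv] add [stkh,zuol] -> 7 lines: cjxop stkh zuol asr pmzw psoh lnwec
Hunk 2: at line 1 remove [zuol,asr,pmzw] add [pxokl,lnvny] -> 6 lines: cjxop stkh pxokl lnvny psoh lnwec
Hunk 3: at line 1 remove [pxokl,lnvny] add [dboul,qgw,girj] -> 7 lines: cjxop stkh dboul qgw girj psoh lnwec
Hunk 4: at line 1 remove [dboul,qgw] add [gmuob,leh] -> 7 lines: cjxop stkh gmuob leh girj psoh lnwec
Final line 4: leh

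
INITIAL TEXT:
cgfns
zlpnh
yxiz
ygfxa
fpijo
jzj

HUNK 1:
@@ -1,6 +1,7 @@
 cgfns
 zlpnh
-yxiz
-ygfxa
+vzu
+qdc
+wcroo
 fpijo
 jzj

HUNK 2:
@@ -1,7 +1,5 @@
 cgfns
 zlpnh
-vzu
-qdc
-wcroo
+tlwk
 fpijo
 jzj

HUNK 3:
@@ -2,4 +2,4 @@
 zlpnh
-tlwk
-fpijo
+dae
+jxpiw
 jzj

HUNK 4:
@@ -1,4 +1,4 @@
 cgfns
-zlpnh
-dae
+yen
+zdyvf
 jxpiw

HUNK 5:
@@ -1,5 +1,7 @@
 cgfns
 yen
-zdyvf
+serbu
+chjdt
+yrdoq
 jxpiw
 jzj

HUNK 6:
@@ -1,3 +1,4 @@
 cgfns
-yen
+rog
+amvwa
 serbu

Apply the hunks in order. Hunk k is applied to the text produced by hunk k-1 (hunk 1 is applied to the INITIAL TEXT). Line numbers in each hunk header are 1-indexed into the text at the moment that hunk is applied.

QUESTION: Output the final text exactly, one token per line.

Answer: cgfns
rog
amvwa
serbu
chjdt
yrdoq
jxpiw
jzj

Derivation:
Hunk 1: at line 1 remove [yxiz,ygfxa] add [vzu,qdc,wcroo] -> 7 lines: cgfns zlpnh vzu qdc wcroo fpijo jzj
Hunk 2: at line 1 remove [vzu,qdc,wcroo] add [tlwk] -> 5 lines: cgfns zlpnh tlwk fpijo jzj
Hunk 3: at line 2 remove [tlwk,fpijo] add [dae,jxpiw] -> 5 lines: cgfns zlpnh dae jxpiw jzj
Hunk 4: at line 1 remove [zlpnh,dae] add [yen,zdyvf] -> 5 lines: cgfns yen zdyvf jxpiw jzj
Hunk 5: at line 1 remove [zdyvf] add [serbu,chjdt,yrdoq] -> 7 lines: cgfns yen serbu chjdt yrdoq jxpiw jzj
Hunk 6: at line 1 remove [yen] add [rog,amvwa] -> 8 lines: cgfns rog amvwa serbu chjdt yrdoq jxpiw jzj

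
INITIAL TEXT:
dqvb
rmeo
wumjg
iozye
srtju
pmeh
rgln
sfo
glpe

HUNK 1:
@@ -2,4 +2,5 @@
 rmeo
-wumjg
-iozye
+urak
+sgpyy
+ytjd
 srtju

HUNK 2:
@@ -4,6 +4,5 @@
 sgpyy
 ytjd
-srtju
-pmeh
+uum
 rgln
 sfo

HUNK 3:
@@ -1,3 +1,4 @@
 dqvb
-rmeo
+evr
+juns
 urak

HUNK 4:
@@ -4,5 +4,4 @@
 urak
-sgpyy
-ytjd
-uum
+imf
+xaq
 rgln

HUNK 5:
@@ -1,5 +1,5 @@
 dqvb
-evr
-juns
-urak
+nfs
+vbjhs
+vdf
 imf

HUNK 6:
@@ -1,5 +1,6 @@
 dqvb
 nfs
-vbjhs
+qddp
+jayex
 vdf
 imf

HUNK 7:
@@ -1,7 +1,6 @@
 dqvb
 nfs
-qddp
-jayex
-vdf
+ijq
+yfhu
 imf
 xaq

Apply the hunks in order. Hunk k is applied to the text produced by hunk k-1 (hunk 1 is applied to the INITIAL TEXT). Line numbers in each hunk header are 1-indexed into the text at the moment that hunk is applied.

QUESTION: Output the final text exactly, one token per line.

Answer: dqvb
nfs
ijq
yfhu
imf
xaq
rgln
sfo
glpe

Derivation:
Hunk 1: at line 2 remove [wumjg,iozye] add [urak,sgpyy,ytjd] -> 10 lines: dqvb rmeo urak sgpyy ytjd srtju pmeh rgln sfo glpe
Hunk 2: at line 4 remove [srtju,pmeh] add [uum] -> 9 lines: dqvb rmeo urak sgpyy ytjd uum rgln sfo glpe
Hunk 3: at line 1 remove [rmeo] add [evr,juns] -> 10 lines: dqvb evr juns urak sgpyy ytjd uum rgln sfo glpe
Hunk 4: at line 4 remove [sgpyy,ytjd,uum] add [imf,xaq] -> 9 lines: dqvb evr juns urak imf xaq rgln sfo glpe
Hunk 5: at line 1 remove [evr,juns,urak] add [nfs,vbjhs,vdf] -> 9 lines: dqvb nfs vbjhs vdf imf xaq rgln sfo glpe
Hunk 6: at line 1 remove [vbjhs] add [qddp,jayex] -> 10 lines: dqvb nfs qddp jayex vdf imf xaq rgln sfo glpe
Hunk 7: at line 1 remove [qddp,jayex,vdf] add [ijq,yfhu] -> 9 lines: dqvb nfs ijq yfhu imf xaq rgln sfo glpe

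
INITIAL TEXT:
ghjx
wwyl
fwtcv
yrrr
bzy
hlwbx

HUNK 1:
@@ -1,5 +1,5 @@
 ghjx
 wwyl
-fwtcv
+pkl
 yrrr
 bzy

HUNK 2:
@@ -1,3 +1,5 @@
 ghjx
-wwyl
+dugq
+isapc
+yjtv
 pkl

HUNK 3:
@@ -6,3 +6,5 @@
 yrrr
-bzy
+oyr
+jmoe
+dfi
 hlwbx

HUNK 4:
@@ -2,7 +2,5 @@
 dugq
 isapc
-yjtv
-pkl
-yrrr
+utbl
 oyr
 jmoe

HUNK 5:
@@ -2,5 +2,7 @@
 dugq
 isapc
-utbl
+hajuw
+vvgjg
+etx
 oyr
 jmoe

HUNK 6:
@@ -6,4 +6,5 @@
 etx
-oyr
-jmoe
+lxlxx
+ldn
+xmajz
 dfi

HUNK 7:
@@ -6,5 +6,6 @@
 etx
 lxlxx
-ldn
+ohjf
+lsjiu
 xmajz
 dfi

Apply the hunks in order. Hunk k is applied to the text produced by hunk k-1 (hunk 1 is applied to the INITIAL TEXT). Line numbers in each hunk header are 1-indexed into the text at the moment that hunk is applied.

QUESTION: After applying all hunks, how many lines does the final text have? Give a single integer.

Hunk 1: at line 1 remove [fwtcv] add [pkl] -> 6 lines: ghjx wwyl pkl yrrr bzy hlwbx
Hunk 2: at line 1 remove [wwyl] add [dugq,isapc,yjtv] -> 8 lines: ghjx dugq isapc yjtv pkl yrrr bzy hlwbx
Hunk 3: at line 6 remove [bzy] add [oyr,jmoe,dfi] -> 10 lines: ghjx dugq isapc yjtv pkl yrrr oyr jmoe dfi hlwbx
Hunk 4: at line 2 remove [yjtv,pkl,yrrr] add [utbl] -> 8 lines: ghjx dugq isapc utbl oyr jmoe dfi hlwbx
Hunk 5: at line 2 remove [utbl] add [hajuw,vvgjg,etx] -> 10 lines: ghjx dugq isapc hajuw vvgjg etx oyr jmoe dfi hlwbx
Hunk 6: at line 6 remove [oyr,jmoe] add [lxlxx,ldn,xmajz] -> 11 lines: ghjx dugq isapc hajuw vvgjg etx lxlxx ldn xmajz dfi hlwbx
Hunk 7: at line 6 remove [ldn] add [ohjf,lsjiu] -> 12 lines: ghjx dugq isapc hajuw vvgjg etx lxlxx ohjf lsjiu xmajz dfi hlwbx
Final line count: 12

Answer: 12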